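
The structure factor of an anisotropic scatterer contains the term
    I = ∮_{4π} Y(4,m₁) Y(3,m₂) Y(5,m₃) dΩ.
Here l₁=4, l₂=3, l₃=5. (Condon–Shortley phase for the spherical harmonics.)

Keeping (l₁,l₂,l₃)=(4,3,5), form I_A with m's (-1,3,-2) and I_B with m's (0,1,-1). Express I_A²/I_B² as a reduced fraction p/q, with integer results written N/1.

Same 4,3,5: normalisation and zero-m 3j drop out of the ratio.
A: Δ: 2! 6! 4! / 13! → 1/180180; sum: t=2:+1/1728 = 1/1728; 3j²(4 3 5; -1 3 -2) = Δ·Π!·Σ² = 25/858  (sign -1)
B: Δ: 2! 6! 4! / 13! → 1/180180; sum: t=0:+1/2304 t=1:−1/216 t=2:+1/384 = -11/6912; 3j²(4 3 5; 0 1 -1) = Δ·Π!·Σ² = 11/1638  (sign -1)
I_A²/I_B² = (25/858)/(11/1638) = 525/121

525/121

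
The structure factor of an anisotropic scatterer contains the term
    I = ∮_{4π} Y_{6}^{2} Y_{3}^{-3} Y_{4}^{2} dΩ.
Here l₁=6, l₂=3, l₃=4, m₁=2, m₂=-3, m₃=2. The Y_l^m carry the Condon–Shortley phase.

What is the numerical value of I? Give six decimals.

m-sum = 2 − 3 + 2 = 1 ≠ 0 ⇒ I = 0

0.000000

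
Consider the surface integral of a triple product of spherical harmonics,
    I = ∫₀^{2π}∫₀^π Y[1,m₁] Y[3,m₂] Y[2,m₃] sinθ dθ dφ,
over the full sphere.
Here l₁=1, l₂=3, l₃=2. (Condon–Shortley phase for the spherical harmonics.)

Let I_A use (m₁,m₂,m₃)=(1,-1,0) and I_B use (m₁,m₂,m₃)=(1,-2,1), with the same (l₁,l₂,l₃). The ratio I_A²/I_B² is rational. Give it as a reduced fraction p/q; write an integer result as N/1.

Same 1,3,2: normalisation and zero-m 3j drop out of the ratio.
A: Δ: 2! 0! 4! / 7! → 1/105; sum: t=0:+1/8 = 1/8; 3j²(1 3 2; 1 -1 0) = Δ·Π!·Σ² = 2/35  (sign +1)
B: Δ: 2! 0! 4! / 7! → 1/105; sum: t=0:+1/12 = 1/12; 3j²(1 3 2; 1 -2 1) = Δ·Π!·Σ² = 2/21  (sign -1)
I_A²/I_B² = (2/35)/(2/21) = 3/5

3/5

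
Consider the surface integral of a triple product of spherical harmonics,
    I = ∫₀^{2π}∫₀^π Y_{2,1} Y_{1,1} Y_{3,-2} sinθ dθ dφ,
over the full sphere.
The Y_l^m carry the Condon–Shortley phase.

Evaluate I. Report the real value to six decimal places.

0.261169

Rules hold: Σm=0, L=6 even, 1≤3≤3.
N = 5·3·7 = 105
Δ = 0!·4!·2!/7! = 1/105
Racah Σ t=0..0: t=0:+1/4 = 1/4
⇒ 3j(2 1 3; 0 0 0)² = 3/35, sgn -1
Racah Σ t=0..0: t=0:+1/12 = 1/12
⇒ 3j(2 1 3; 1 1 -2)² = 2/21, sgn -1
4πI² = N·(3j₀)²·(3jₘ)² = 6/7
I = +1·√(0.857143/4π) = 0.26116903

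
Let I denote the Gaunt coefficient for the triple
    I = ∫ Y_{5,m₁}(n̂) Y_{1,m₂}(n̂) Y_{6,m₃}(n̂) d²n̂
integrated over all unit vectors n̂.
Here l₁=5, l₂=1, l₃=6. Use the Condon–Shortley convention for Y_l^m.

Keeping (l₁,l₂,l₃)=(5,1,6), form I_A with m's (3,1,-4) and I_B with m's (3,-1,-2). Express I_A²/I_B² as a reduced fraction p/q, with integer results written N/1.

Same 5,1,6: normalisation and zero-m 3j drop out of the ratio.
A: Δ: 0! 10! 2! / 13! → 1/858; sum: t=0:+1/161280 = 1/161280; 3j²(5 1 6; 3 1 -4) = Δ·Π!·Σ² = 15/286  (sign +1)
B: Δ: 0! 10! 2! / 13! → 1/858; sum: t=0:+1/161280 = 1/161280; 3j²(5 1 6; 3 -1 -2) = Δ·Π!·Σ² = 1/143  (sign +1)
I_A²/I_B² = (15/286)/(1/143) = 15/2

15/2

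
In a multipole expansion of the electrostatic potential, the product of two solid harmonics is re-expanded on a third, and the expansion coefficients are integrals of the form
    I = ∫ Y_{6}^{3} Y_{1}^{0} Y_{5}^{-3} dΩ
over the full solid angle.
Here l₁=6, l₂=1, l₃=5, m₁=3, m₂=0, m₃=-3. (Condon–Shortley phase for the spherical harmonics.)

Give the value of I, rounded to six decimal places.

-0.212310

Rules hold: Σm=0, L=12 even, 5≤5≤7.
N = 13·3·11 = 429
Δ = 2!·10!·0!/13! = 1/858
Racah Σ t=1..1: t=1:−1/14400 = -1/14400
⇒ 3j(6 1 5; 0 0 0)² = 6/143, sgn +1
Racah Σ t=1..1: t=1:−1/80640 = -1/80640
⇒ 3j(6 1 5; 3 0 -3)² = 9/286, sgn -1
4πI² = N·(3j₀)²·(3jₘ)² = 81/143
I = -1·√(0.566434/4π) = -0.21230956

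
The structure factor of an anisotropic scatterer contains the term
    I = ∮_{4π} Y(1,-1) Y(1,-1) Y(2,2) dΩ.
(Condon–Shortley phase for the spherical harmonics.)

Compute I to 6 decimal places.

0.309019

m-sum 0 ✓  L=4 even ✓  0≤2≤2 ✓
Π(2lᵢ+1) = 3×3×5 = 45
triangle coeff Δ(1,1,2) = 1/30
Σ_t [0,0]: t=0:+1/1 = 1/1
(3j)²=2/15 [(1 1 2; 0 0 0)], sign=+1
Σ_t [0,0]: t=0:+1/4 = 1/4
(3j)²=1/5 [(1 1 2; -1 -1 2)], sign=+1
⇒ 4πI² = 6/5
I = (+1)√(6/5/(4π)) = 0.30901936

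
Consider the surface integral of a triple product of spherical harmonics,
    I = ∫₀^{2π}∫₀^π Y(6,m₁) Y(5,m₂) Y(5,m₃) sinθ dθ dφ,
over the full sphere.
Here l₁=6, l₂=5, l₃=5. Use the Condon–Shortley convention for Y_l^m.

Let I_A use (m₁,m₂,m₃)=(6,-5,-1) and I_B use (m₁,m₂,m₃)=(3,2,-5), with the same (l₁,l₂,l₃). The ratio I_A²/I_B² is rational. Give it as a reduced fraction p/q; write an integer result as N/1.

11/35

Shared (l₁,l₂,l₃)=(6,5,5): N and (l;000)² cancel in I_A²/I_B².
A: Δ = 6!·6!·4!/17! = 1/28588560; Racah Σ t=0..0: t=0:+1/12441600 = 1/12441600; ⇒ 3j(6 5 5; 6 -5 -1)² = 3/442, sgn +1
B: Δ = 6!·6!·4!/17! = 1/28588560; Racah Σ t=3..3: t=3:−1/622080 = -1/622080; ⇒ 3j(6 5 5; 3 2 -5)² = 105/4862, sgn -1
I_A²/I_B² = (3/442)/(105/4862) = 11/35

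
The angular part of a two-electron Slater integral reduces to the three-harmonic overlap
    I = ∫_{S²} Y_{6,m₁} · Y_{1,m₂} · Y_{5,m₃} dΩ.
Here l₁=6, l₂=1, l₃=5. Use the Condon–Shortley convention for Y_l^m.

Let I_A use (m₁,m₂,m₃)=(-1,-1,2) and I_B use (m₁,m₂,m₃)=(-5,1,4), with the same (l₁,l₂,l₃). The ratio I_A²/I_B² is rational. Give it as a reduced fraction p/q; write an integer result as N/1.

Same 6,1,5: normalisation and zero-m 3j drop out of the ratio.
A: Δ: 2! 10! 0! / 13! → 1/858; sum: t=0:+1/60480 = 1/60480; 3j²(6 1 5; -1 -1 2) = Δ·Π!·Σ² = 5/429  (sign -1)
B: Δ: 2! 10! 0! / 13! → 1/858; sum: t=2:+1/725760 = 1/725760; 3j²(6 1 5; -5 1 4) = Δ·Π!·Σ² = 5/78  (sign -1)
I_A²/I_B² = (5/429)/(5/78) = 2/11

2/11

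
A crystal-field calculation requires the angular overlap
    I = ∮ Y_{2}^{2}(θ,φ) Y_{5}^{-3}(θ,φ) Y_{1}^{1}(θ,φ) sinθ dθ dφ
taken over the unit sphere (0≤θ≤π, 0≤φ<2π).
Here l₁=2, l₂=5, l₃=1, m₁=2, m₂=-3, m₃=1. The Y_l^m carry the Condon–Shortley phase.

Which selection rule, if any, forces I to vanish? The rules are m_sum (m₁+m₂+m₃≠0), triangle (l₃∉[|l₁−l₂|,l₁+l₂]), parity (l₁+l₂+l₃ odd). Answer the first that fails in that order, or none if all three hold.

azimuthal sum: 2 − 3 + 1 = 0  ✓
3 ≤ 1 ≤ 7 (triangle on l)  ✗
L = 2 + 5 + 1 = 8 (even)

triangle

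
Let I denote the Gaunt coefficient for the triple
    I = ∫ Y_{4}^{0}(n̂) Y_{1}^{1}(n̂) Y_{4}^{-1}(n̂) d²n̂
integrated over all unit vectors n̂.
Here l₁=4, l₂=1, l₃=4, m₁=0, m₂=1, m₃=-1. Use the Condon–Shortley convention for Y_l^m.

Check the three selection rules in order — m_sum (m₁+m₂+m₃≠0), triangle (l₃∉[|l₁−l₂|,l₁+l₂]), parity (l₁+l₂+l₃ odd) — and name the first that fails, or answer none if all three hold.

parity

Σmᵢ = 0  ✓
l₃∈[|l₁−l₂|,l₁+l₂]=[3,5], have l₃=4  ✓
Σlᵢ = 9 ⇒ odd  ✗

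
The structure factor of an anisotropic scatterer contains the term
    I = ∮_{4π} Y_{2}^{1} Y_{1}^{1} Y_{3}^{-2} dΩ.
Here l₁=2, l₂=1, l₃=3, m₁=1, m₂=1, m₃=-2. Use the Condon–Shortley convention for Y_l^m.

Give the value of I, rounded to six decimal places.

0.261169

Checks pass: Σm=0; 6 even; l₃=3∈[1,3].
(2·2+1)(2·1+1)(2·3+1) = 105
Δ: 0! 4! 2! / 7! → 1/105
sum: t=0:+1/4 = 1/4
3j²(2 1 3; 0 0 0) = Δ·Π!·Σ² = 3/35  (sign -1)
sum: t=0:+1/12 = 1/12
3j²(2 1 3; 1 1 -2) = Δ·Π!·Σ² = 2/21  (sign -1)
combine: 4πI² = 105·3/35·2/21 = 6/7
take √, sign +1: I = 0.26116903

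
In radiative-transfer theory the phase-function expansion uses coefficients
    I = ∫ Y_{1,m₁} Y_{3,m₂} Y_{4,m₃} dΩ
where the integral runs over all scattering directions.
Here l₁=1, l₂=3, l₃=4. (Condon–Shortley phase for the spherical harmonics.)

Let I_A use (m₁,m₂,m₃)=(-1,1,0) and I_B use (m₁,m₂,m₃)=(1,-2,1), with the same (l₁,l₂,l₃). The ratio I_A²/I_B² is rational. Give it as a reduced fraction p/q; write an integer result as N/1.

Same 1,3,4: normalisation and zero-m 3j drop out of the ratio.
A: Δ: 0! 2! 6! / 9! → 1/252; sum: t=0:+1/96 = 1/96; 3j²(1 3 4; -1 1 0) = Δ·Π!·Σ² = 1/42  (sign +1)
B: Δ: 0! 2! 6! / 9! → 1/252; sum: t=0:+1/240 = 1/240; 3j²(1 3 4; 1 -2 1) = Δ·Π!·Σ² = 1/84  (sign -1)
I_A²/I_B² = (1/42)/(1/84) = 2/1

2/1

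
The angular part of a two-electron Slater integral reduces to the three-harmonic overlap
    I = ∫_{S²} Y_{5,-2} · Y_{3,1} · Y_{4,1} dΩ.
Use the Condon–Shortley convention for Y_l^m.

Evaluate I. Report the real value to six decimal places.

m-sum 0 ✓  L=12 even ✓  2≤4≤8 ✓
Π(2lᵢ+1) = 11×7×9 = 693
triangle coeff Δ(5,3,4) = 1/180180
Σ_t [1,3]: t=1:−1/576 t=2:+1/144 t=3:−1/576 = 1/288
(3j)²=20/1001 [(5 3 4; 0 0 0)], sign=+1
Σ_t [2,4]: t=2:+1/960 t=3:−1/288 t=4:+1/1728 = -1/540
(3j)²=128/6435 [(5 3 4; -2 1 1)], sign=+1
⇒ 4πI² = 512/1859
I = (+1)√(512/1859/(4π)) = 0.14804384

0.148044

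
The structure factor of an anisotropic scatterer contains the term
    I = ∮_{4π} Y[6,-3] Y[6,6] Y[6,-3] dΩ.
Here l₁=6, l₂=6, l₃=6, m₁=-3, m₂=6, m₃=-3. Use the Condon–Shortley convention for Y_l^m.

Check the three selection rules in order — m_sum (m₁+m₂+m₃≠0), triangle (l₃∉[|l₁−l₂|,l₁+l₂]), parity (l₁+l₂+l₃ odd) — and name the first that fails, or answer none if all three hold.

none

azimuthal sum: -3 + 6 − 3 = 0  ✓
0 ≤ 6 ≤ 12 (triangle on l)  ✓
L = 6 + 6 + 6 = 18 (even)  ✓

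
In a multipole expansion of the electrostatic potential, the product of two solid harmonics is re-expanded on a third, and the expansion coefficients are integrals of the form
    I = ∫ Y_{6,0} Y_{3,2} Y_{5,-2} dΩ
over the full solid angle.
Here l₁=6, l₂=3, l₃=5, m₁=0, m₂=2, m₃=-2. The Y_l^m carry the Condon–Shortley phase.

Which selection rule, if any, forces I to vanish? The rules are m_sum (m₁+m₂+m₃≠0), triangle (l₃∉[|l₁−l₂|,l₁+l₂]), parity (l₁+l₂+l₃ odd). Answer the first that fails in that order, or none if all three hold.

none

m₁+m₂+m₃ = 0 + 2 − 2 = 0  ✓
triangle: |6−3|=3 ≤ l₃=5 ≤ 6+3=9  ✓
parity: l₁+l₂+l₃ = 14 is even  ✓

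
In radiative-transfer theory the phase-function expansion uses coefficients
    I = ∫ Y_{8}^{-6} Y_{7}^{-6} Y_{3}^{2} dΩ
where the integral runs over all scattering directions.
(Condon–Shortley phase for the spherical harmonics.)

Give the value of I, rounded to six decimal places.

0.000000

m-sum = -6 − 6 + 2 = -10 ≠ 0 ⇒ I = 0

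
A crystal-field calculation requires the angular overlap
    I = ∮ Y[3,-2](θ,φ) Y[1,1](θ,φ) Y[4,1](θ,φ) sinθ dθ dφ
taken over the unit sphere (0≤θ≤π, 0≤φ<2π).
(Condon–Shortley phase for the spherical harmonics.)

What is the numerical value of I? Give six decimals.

Rules hold: Σm=0, L=8 even, 2≤4≤4.
N = 7·3·9 = 189
Δ = 0!·6!·2!/9! = 1/252
Racah Σ t=0..0: t=0:+1/36 = 1/36
⇒ 3j(3 1 4; 0 0 0)² = 4/63, sgn +1
Racah Σ t=0..0: t=0:+1/240 = 1/240
⇒ 3j(3 1 4; -2 1 1)² = 1/84, sgn -1
4πI² = N·(3j₀)²·(3jₘ)² = 1/7
I = -1·√(0.142857/4π) = -0.10662181

-0.106622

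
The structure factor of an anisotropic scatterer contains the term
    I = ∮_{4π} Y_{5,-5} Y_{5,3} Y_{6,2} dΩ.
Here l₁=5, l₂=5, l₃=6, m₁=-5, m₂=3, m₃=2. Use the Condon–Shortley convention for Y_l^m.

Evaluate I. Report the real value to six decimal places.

m-sum 0 ✓  L=16 even ✓  0≤6≤10 ✓
Π(2lᵢ+1) = 11×11×13 = 1573
triangle coeff Δ(5,5,6) = 1/28588560
Σ_t [0,4]: t=0:+1/345600 t=1:−1/13824 t=2:+1/5184 t=3:−1/13824 t=4:+1/345600 = 7/129600
(3j)²=80/7293 [(5 5 6; 0 0 0)], sign=+1
Σ_t [4,4]: t=4:+1/829440 = 1/829440
(3j)²=35/2431 [(5 5 6; -5 3 2)], sign=+1
⇒ 4πI² = 2800/11271
I = (+1)√(2800/11271/(4π)) = 0.14060244

0.140602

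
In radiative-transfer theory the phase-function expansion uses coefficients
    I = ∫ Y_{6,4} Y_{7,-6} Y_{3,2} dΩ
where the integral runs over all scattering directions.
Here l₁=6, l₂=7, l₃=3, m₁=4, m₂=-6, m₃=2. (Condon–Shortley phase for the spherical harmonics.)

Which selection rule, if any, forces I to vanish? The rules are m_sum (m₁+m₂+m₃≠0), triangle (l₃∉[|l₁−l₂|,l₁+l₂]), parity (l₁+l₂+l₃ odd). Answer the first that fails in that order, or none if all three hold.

none

m₁+m₂+m₃ = 4 − 6 + 2 = 0  ✓
triangle: |6−7|=1 ≤ l₃=3 ≤ 6+7=13  ✓
parity: l₁+l₂+l₃ = 16 is even  ✓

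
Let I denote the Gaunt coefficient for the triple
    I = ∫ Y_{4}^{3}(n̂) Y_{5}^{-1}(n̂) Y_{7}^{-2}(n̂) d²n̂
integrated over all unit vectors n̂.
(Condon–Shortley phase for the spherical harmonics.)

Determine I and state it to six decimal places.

-0.162315

Checks pass: Σm=0; 16 even; l₃=7∈[1,9].
(2·4+1)(2·5+1)(2·7+1) = 1485
Δ: 2! 6! 8! / 17! → 1/6126120
sum: t=0:+1/69120 t=1:−1/20736 t=2:+1/69120 = -1/51840
3j²(4 5 7; 0 0 0) = Δ·Π!·Σ² = 280/21879  (sign +1)
sum: t=0:+1/138240 t=1:−1/518400 = 11/2073600
3j²(4 5 7; 3 -1 -2) = Δ·Π!·Σ² = 77/4420  (sign -1)
combine: 4πI² = 1485·280/21879·77/4420 = 16170/48841
take √, sign -1: I = -0.16231468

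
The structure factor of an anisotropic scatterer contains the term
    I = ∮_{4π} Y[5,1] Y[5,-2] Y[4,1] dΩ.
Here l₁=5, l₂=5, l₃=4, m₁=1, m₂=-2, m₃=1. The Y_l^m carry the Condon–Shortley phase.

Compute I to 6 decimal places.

m-sum 0 ✓  L=14 even ✓  0≤4≤10 ✓
Π(2lᵢ+1) = 11×11×9 = 1089
triangle coeff Δ(5,5,4) = 1/3153150
Σ_t [1,5]: t=1:−1/69120 t=2:+1/1728 t=3:−1/576 t=4:+1/1728 t=5:−1/69120 = -7/11520
(3j)²=2/143 [(5 5 4; 0 0 0)], sign=-1
Σ_t [0,3]: t=0:+1/103680 t=1:−1/2880 t=2:+1/1152 t=3:−1/5184 = 7/20736
(3j)²=35/2574 [(5 5 4; 1 -2 1)], sign=-1
⇒ 4πI² = 35/169
I = (+1)√(35/169/(4π)) = 0.12837656

0.128377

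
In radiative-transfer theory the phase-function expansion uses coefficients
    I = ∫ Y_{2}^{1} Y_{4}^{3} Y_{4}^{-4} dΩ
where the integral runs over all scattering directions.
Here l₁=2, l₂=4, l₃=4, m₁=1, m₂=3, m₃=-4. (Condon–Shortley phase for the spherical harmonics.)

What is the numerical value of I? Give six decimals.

Checks pass: Σm=0; 10 even; l₃=4∈[2,6].
(2·2+1)(2·4+1)(2·4+1) = 405
Δ: 2! 2! 6! / 11! → 1/13860
sum: t=0:+1/192 t=1:−1/36 t=2:+1/192 = -5/288
3j²(2 4 4; 0 0 0) = Δ·Π!·Σ² = 20/693  (sign -1)
sum: t=1:−1/1440 = -1/1440
3j²(2 4 4; 1 3 -4) = Δ·Π!·Σ² = 7/165  (sign -1)
combine: 4πI² = 405·20/693·7/165 = 60/121
take √, sign +1: I = 0.19864517

0.198645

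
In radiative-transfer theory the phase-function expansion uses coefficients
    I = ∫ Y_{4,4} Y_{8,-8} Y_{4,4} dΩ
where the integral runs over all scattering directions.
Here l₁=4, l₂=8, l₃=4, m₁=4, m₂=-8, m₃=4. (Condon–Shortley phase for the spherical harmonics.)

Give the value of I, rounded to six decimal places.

Checks pass: Σm=0; 16 even; l₃=4∈[4,12].
(2·4+1)(2·8+1)(2·4+1) = 1377
Δ: 8! 0! 8! / 17! → 1/218790
sum: t=4:+1/331776 = 1/331776
3j²(4 8 4; 0 0 0) = Δ·Π!·Σ² = 490/21879  (sign +1)
sum: t=0:+1/1625702400 = 1/1625702400
3j²(4 8 4; 4 -8 4) = Δ·Π!·Σ² = 1/17  (sign +1)
combine: 4πI² = 1377·490/21879·1/17 = 4410/2431
take √, sign +1: I = 0.37994601

0.379946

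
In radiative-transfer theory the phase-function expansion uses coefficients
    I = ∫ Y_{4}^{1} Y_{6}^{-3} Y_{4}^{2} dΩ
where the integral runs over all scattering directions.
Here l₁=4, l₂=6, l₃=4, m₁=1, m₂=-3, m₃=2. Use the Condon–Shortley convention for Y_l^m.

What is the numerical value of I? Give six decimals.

-0.103072

m-sum 0 ✓  L=14 even ✓  2≤4≤10 ✓
Π(2lᵢ+1) = 9×13×9 = 1053
triangle coeff Δ(4,6,4) = 1/1261260
Σ_t [2,4]: t=2:+1/4608 t=3:−1/1296 t=4:+1/4608 = -7/20736
(3j)²=20/1287 [(4 6 4; 0 0 0)], sign=-1
Σ_t [1,3]: t=1:−1/11520 t=2:+1/5760 t=3:−1/51840 = 7/103680
(3j)²=7/858 [(4 6 4; 1 -3 2)], sign=+1
⇒ 4πI² = 210/1573
I = (-1)√(210/1573/(4π)) = -0.10307192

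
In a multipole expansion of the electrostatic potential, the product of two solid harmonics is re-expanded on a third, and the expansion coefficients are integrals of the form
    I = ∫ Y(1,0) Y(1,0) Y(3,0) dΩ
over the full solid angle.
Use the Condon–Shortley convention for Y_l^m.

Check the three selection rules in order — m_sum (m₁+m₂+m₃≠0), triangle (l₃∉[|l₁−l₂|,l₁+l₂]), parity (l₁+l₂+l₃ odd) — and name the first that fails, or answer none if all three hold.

triangle

m₁+m₂+m₃ = 0 + 0 + 0 = 0  ✓
triangle: |1−1|=0 ≤ l₃=3 ≤ 1+1=2  ✗
parity: l₁+l₂+l₃ = 5 is odd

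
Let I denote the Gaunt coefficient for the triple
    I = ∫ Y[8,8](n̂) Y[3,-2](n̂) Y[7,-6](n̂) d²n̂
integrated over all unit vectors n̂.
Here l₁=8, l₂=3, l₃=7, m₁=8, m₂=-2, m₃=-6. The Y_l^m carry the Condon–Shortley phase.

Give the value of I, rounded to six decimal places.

0.195250

Rules hold: Σm=0, L=18 even, 5≤7≤11.
N = 17·7·15 = 1785
Δ = 4!·12!·2!/19! = 1/5290740
Racah Σ t=1..3: t=1:−1/7257600 t=2:+1/2073600 t=3:−1/7257600 = 1/4838400
⇒ 3j(8 3 7; 0 0 0)² = 252/20995, sgn -1
Racah Σ t=0..0: t=0:+1/11496038400 = 1/11496038400
⇒ 3j(8 3 7; 8 -2 -6)² = 65/2907, sgn -1
4πI² = N·(3j₀)²·(3jₘ)² = 2940/6137
I = +1·√(0.479061/4π) = 0.19524983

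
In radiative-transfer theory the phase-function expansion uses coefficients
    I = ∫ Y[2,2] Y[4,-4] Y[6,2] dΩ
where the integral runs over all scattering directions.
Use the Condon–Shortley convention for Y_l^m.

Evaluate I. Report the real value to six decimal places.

m-sum 0 ✓  L=12 even ✓  2≤6≤6 ✓
Π(2lᵢ+1) = 5×9×13 = 585
triangle coeff Δ(2,4,6) = 1/6435
Σ_t [0,0]: t=0:+1/2304 = 1/2304
(3j)²=5/143 [(2 4 6; 0 0 0)], sign=+1
Σ_t [0,0]: t=0:+1/967680 = 1/967680
(3j)²=1/6435 [(2 4 6; 2 -4 2)], sign=+1
⇒ 4πI² = 5/1573
I = (+1)√(5/1573/(4π)) = 0.01590434

0.015904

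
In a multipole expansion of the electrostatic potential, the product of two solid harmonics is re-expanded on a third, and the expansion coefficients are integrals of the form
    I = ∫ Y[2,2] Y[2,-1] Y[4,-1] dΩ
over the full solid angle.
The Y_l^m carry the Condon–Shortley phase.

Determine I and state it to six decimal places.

-0.090112

Rules hold: Σm=0, L=8 even, 0≤4≤4.
N = 5·5·9 = 225
Δ = 0!·4!·4!/9! = 1/630
Racah Σ t=0..0: t=0:+1/16 = 1/16
⇒ 3j(2 2 4; 0 0 0)² = 2/35, sgn +1
Racah Σ t=0..0: t=0:+1/144 = 1/144
⇒ 3j(2 2 4; 2 -1 -1)² = 1/126, sgn -1
4πI² = N·(3j₀)²·(3jₘ)² = 5/49
I = -1·√(0.102041/4π) = -0.09011188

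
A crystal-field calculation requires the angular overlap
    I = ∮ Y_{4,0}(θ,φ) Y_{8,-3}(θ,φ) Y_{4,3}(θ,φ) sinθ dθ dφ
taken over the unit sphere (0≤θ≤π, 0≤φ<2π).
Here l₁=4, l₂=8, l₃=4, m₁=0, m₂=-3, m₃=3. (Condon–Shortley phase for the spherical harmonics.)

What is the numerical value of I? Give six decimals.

-0.136042

Rules hold: Σm=0, L=16 even, 4≤4≤12.
N = 9·17·9 = 1377
Δ = 8!·0!·8!/17! = 1/218790
Racah Σ t=4..4: t=4:+1/331776 = 1/331776
⇒ 3j(4 8 4; 0 0 0)² = 490/21879, sgn +1
Racah Σ t=4..4: t=4:+1/2903040 = 1/2903040
⇒ 3j(4 8 4; 0 -3 3)² = 5/663, sgn -1
4πI² = N·(3j₀)²·(3jₘ)² = 7350/31603
I = -1·√(0.232573/4π) = -0.13604249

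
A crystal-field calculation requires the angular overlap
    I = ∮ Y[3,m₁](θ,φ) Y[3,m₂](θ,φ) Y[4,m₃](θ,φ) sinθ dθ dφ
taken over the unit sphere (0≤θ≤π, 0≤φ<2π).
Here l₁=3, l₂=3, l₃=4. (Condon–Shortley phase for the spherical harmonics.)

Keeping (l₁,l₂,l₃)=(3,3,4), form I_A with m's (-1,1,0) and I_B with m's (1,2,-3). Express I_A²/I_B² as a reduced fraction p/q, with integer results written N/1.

Shared (l₁,l₂,l₃)=(3,3,4): N and (l;000)² cancel in I_A²/I_B².
A: Δ = 2!·4!·4!/11! = 1/34650; Racah Σ t=0..2: t=0:+1/1152 t=1:−1/36 t=2:+1/32 = 5/1152; ⇒ 3j(3 3 4; -1 1 0)² = 1/1386, sgn +1
B: Δ = 2!·4!·4!/11! = 1/34650; Racah Σ t=1..2: t=1:−1/144 t=2:+1/288 = -1/288; ⇒ 3j(3 3 4; 1 2 -3)² = 1/99, sgn +1
I_A²/I_B² = (1/1386)/(1/99) = 1/14

1/14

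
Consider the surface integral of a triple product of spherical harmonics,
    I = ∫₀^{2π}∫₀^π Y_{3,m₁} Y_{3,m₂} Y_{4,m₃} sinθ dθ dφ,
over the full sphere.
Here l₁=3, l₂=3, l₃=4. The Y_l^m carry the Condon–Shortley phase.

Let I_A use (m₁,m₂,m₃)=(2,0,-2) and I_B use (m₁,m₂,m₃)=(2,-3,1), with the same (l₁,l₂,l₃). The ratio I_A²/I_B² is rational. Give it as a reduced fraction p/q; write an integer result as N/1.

l's match ⇒ only the (l;m) 3-j factors differ between A and B.
A: triangle coeff Δ(3,3,4) = 1/34650; Σ_t [0,1]: t=0:+1/72 t=1:−1/96 = 1/288; (3j)²=1/462 [(3 3 4; 2 0 -2)], sign=+1
B: triangle coeff Δ(3,3,4) = 1/34650; Σ_t [0,0]: t=0:+1/288 = 1/288; (3j)²=5/231 [(3 3 4; 2 -3 1)], sign=-1
I_A²/I_B² = (1/462)/(5/231) = 1/10

1/10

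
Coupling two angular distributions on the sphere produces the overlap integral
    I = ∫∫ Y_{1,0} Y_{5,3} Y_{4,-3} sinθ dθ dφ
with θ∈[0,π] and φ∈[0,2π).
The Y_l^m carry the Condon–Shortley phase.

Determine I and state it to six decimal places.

-0.196426

m-sum 0 ✓  L=10 even ✓  4≤4≤6 ✓
Π(2lᵢ+1) = 3×11×9 = 297
triangle coeff Δ(1,5,4) = 1/495
Σ_t [1,1]: t=1:−1/576 = -1/576
(3j)²=5/99 [(1 5 4; 0 0 0)], sign=-1
Σ_t [1,1]: t=1:−1/5040 = -1/5040
(3j)²=16/495 [(1 5 4; 0 3 -3)], sign=+1
⇒ 4πI² = 16/33
I = (-1)√(16/33/(4π)) = -0.19642560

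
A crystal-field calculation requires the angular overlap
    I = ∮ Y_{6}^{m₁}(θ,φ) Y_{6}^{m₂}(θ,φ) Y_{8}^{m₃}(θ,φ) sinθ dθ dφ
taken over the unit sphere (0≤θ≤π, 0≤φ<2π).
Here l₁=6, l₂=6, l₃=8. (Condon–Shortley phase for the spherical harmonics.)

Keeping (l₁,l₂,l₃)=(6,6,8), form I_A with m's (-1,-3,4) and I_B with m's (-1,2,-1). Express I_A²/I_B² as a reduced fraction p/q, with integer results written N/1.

77/729

Same 6,6,8: normalisation and zero-m 3j drop out of the ratio.
A: Δ: 4! 8! 8! / 21! → 1/1309458150; sum: t=0:+1/87091200 t=1:−1/12441600 t=2:+1/14515200 t=3:−1/139345920 = -1/139345920; 3j²(6 6 8; -1 -3 4) = Δ·Π!·Σ² = 5/8398  (sign -1)
B: Δ: 4! 8! 8! / 21! → 1/1309458150; sum: t=0:+1/4877107200 t=1:−1/43545600 t=2:+1/4147200 t=3:−1/2488320 t=4:+1/9953280 = -1/12042240; 3j²(6 6 8; -1 2 -1) = Δ·Π!·Σ² = 3645/646646  (sign +1)
I_A²/I_B² = (5/8398)/(3645/646646) = 77/729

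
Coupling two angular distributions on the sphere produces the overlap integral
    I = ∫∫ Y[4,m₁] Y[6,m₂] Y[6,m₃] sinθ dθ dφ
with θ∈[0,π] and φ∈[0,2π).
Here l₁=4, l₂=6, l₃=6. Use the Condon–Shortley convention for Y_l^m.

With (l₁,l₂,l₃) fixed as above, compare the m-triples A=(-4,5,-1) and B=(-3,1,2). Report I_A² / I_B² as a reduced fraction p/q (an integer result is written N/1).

Shared (l₁,l₂,l₃)=(4,6,6): N and (l;000)² cancel in I_A²/I_B².
A: Δ = 4!·4!·8!/17! = 1/15315300; Racah Σ t=4..4: t=4:+1/2903040 = 1/2903040; ⇒ 3j(4 6 6; -4 5 -1)² = 5/663, sgn -1
B: Δ = 4!·4!·8!/17! = 1/15315300; Racah Σ t=3..4: t=3:−1/82944 t=4:+1/103680 = -1/414720; ⇒ 3j(4 6 6; -3 1 2)² = 49/43758, sgn -1
I_A²/I_B² = (5/663)/(49/43758) = 330/49

330/49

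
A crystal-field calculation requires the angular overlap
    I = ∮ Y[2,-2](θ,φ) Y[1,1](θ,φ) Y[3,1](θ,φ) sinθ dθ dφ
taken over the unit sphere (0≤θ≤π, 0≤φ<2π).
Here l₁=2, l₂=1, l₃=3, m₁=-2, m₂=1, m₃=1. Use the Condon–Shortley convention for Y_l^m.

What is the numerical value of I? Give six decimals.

-0.082589

m-sum 0 ✓  L=6 even ✓  1≤3≤3 ✓
Π(2lᵢ+1) = 5×3×7 = 105
triangle coeff Δ(2,1,3) = 1/105
Σ_t [0,0]: t=0:+1/4 = 1/4
(3j)²=3/35 [(2 1 3; 0 0 0)], sign=-1
Σ_t [0,0]: t=0:+1/48 = 1/48
(3j)²=1/105 [(2 1 3; -2 1 1)], sign=+1
⇒ 4πI² = 3/35
I = (-1)√(3/35/(4π)) = -0.08258890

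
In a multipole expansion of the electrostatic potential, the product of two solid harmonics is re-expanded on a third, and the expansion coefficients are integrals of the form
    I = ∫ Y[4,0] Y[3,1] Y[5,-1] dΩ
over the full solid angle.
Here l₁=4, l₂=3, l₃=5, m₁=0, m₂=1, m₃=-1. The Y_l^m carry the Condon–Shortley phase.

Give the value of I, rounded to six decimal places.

-0.086020

m-sum 0 ✓  L=12 even ✓  1≤5≤7 ✓
Π(2lᵢ+1) = 9×7×11 = 693
triangle coeff Δ(4,3,5) = 1/180180
Σ_t [0,2]: t=0:+1/576 t=1:−1/144 t=2:+1/576 = -1/288
(3j)²=20/1001 [(4 3 5; 0 0 0)], sign=+1
Σ_t [0,2]: t=0:+1/2304 t=1:−1/216 t=2:+1/384 = -11/6912
(3j)²=11/1638 [(4 3 5; 0 1 -1)], sign=-1
⇒ 4πI² = 110/1183
I = (-1)√(110/1183/(4π)) = -0.08601992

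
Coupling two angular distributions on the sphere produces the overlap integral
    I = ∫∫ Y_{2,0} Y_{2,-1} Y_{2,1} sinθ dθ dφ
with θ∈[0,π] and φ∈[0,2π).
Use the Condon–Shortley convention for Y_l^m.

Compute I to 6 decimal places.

Checks pass: Σm=0; 6 even; l₃=2∈[0,4].
(2·2+1)(2·2+1)(2·2+1) = 125
Δ: 2! 2! 2! / 7! → 1/630
sum: t=0:+1/8 t=1:−1/1 t=2:+1/8 = -3/4
3j²(2 2 2; 0 0 0) = Δ·Π!·Σ² = 2/35  (sign -1)
sum: t=0:+1/4 t=1:−1/2 = -1/4
3j²(2 2 2; 0 -1 1) = Δ·Π!·Σ² = 1/70  (sign +1)
combine: 4πI² = 125·2/35·1/70 = 5/49
take √, sign -1: I = -0.09011188

-0.090112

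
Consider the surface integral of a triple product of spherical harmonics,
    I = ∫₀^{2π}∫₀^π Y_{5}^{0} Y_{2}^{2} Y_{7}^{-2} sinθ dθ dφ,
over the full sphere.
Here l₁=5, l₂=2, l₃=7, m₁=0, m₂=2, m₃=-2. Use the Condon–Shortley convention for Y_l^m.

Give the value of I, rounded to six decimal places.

0.127204

m-sum 0 ✓  L=14 even ✓  3≤7≤7 ✓
Π(2lᵢ+1) = 11×5×15 = 825
triangle coeff Δ(5,2,7) = 1/15015
Σ_t [0,0]: t=0:+1/57600 = 1/57600
(3j)²=21/715 [(5 2 7; 0 0 0)], sign=-1
Σ_t [0,0]: t=0:+1/345600 = 1/345600
(3j)²=6/715 [(5 2 7; 0 2 -2)], sign=-1
⇒ 4πI² = 378/1859
I = (+1)√(378/1859/(4π)) = 0.12720415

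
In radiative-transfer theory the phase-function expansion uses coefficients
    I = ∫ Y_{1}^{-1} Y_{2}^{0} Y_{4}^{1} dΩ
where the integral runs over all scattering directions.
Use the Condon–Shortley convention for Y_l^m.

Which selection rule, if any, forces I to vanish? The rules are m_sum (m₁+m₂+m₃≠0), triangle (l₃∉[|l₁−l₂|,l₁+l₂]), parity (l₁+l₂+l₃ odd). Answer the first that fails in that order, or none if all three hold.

triangle

Σmᵢ = 0  ✓
l₃∈[|l₁−l₂|,l₁+l₂]=[1,3], have l₃=4  ✗
Σlᵢ = 7 ⇒ odd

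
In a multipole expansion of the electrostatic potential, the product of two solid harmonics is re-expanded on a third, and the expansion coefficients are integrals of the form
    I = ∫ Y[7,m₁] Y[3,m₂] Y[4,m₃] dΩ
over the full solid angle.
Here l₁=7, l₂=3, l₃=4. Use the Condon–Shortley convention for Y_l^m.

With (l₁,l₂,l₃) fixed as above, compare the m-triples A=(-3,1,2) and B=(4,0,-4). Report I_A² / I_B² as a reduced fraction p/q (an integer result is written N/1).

84/11

Shared (l₁,l₂,l₃)=(7,3,4): N and (l;000)² cancel in I_A²/I_B².
A: Δ = 6!·8!·0!/15! = 1/45045; Racah Σ t=4..4: t=4:+1/69120 = 1/69120; ⇒ 3j(7 3 4; -3 1 2)² = 4/143, sgn +1
B: Δ = 6!·8!·0!/15! = 1/45045; Racah Σ t=3..3: t=3:−1/1451520 = -1/1451520; ⇒ 3j(7 3 4; 4 0 -4)² = 1/273, sgn -1
I_A²/I_B² = (4/143)/(1/273) = 84/11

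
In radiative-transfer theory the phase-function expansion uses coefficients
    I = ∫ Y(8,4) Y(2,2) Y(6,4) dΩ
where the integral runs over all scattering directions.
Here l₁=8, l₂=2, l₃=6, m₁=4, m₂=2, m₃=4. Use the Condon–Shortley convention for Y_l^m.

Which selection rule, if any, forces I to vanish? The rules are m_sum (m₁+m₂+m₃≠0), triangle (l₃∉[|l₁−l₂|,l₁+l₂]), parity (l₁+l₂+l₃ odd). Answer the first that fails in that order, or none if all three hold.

m₁+m₂+m₃ = 4 + 2 + 4 = 10  ✗
triangle: |8−2|=6 ≤ l₃=6 ≤ 8+2=10
parity: l₁+l₂+l₃ = 16 is even

m_sum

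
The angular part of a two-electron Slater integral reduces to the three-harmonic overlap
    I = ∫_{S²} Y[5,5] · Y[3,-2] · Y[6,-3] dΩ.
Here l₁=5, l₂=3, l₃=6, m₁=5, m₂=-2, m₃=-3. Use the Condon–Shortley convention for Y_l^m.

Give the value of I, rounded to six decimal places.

m-sum 0 ✓  L=14 even ✓  2≤6≤8 ✓
Π(2lᵢ+1) = 11×7×13 = 1001
triangle coeff Δ(5,3,6) = 1/675675
Σ_t [0,2]: t=0:+1/8640 t=1:−1/2304 t=2:+1/8640 = -7/34560
(3j)²=7/429 [(5 3 6; 0 0 0)], sign=-1
Σ_t [0,0]: t=0:+1/483840 = 1/483840
(3j)²=6/1001 [(5 3 6; 5 -2 -3)], sign=-1
⇒ 4πI² = 14/143
I = (+1)√(14/143/(4π)) = 0.08826552

0.088266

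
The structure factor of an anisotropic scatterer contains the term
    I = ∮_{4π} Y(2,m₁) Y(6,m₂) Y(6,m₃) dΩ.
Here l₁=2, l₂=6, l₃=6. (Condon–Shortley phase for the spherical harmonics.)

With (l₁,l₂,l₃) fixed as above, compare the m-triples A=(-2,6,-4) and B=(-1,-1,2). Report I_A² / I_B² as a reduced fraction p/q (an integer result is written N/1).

Shared (l₁,l₂,l₃)=(2,6,6): N and (l;000)² cancel in I_A²/I_B².
A: Δ = 2!·2!·10!/15! = 1/90090; Racah Σ t=2..2: t=2:+1/14515200 = 1/14515200; ⇒ 3j(2 6 6; -2 6 -4)² = 2/455, sgn +1
B: Δ = 2!·2!·10!/15! = 1/90090; Racah Σ t=1..2: t=1:−1/34560 t=2:+1/60480 = -1/80640; ⇒ 3j(2 6 6; -1 -1 2)² = 6/1001, sgn -1
I_A²/I_B² = (2/455)/(6/1001) = 11/15

11/15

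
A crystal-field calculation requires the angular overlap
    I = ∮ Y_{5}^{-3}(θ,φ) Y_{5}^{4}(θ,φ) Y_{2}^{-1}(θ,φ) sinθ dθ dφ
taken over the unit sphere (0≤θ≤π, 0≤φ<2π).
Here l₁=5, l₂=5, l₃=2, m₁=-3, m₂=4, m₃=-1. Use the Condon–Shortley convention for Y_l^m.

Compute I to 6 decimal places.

0.196098

Rules hold: Σm=0, L=12 even, 0≤2≤10.
N = 11·11·5 = 605
Δ = 8!·2!·2!/13! = 1/38610
Racah Σ t=3..5: t=3:−1/2880 t=4:+1/576 t=5:−1/2880 = 1/960
⇒ 3j(5 5 2; 0 0 0)² = 10/429, sgn +1
Racah Σ t=7..8: t=7:−1/10080 t=8:+1/80640 = -1/11520
⇒ 3j(5 5 2; -3 4 -1)² = 49/1430, sgn +1
4πI² = N·(3j₀)²·(3jₘ)² = 245/507
I = +1·√(0.483235/4π) = 0.19609844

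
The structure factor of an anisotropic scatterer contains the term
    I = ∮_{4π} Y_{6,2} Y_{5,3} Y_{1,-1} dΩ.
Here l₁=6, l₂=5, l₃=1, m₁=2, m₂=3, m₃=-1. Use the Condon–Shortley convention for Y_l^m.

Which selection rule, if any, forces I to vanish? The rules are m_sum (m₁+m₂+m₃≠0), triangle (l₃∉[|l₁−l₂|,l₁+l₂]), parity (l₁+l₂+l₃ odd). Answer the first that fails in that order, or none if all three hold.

Σmᵢ = 4  ✗
l₃∈[|l₁−l₂|,l₁+l₂]=[1,11], have l₃=1
Σlᵢ = 12 ⇒ even

m_sum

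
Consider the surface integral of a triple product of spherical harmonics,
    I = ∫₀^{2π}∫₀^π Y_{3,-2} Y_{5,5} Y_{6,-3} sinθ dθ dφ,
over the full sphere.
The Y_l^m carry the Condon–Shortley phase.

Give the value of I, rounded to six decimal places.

0.088266

Rules hold: Σm=0, L=14 even, 2≤6≤8.
N = 7·11·13 = 1001
Δ = 2!·4!·8!/15! = 1/675675
Racah Σ t=0..2: t=0:+1/8640 t=1:−1/2304 t=2:+1/8640 = -7/34560
⇒ 3j(3 5 6; 0 0 0)² = 7/429, sgn -1
Racah Σ t=2..2: t=2:+1/483840 = 1/483840
⇒ 3j(3 5 6; -2 5 -3)² = 6/1001, sgn -1
4πI² = N·(3j₀)²·(3jₘ)² = 14/143
I = +1·√(0.0979021/4π) = 0.08826552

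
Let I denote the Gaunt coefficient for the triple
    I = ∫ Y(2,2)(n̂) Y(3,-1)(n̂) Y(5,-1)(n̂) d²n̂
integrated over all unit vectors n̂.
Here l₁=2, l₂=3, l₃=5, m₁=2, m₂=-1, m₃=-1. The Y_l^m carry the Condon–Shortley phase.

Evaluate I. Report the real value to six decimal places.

-0.092802

Rules hold: Σm=0, L=10 even, 1≤5≤5.
N = 5·7·11 = 385
Δ = 0!·4!·6!/11! = 1/2310
Racah Σ t=0..0: t=0:+1/144 = 1/144
⇒ 3j(2 3 5; 0 0 0)² = 10/231, sgn -1
Racah Σ t=0..0: t=0:+1/1152 = 1/1152
⇒ 3j(2 3 5; 2 -1 -1)² = 1/154, sgn +1
4πI² = N·(3j₀)²·(3jₘ)² = 25/231
I = -1·√(0.108225/4π) = -0.09280237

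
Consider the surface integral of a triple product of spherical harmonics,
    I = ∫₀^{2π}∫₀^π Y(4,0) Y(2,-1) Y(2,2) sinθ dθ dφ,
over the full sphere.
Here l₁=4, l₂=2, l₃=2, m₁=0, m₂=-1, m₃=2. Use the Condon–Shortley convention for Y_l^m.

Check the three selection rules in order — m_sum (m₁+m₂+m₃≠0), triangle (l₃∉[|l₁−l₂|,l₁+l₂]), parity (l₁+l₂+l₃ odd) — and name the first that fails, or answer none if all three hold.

m_sum

azimuthal sum: 0 − 1 + 2 = 1  ✗
2 ≤ 2 ≤ 6 (triangle on l)
L = 4 + 2 + 2 = 8 (even)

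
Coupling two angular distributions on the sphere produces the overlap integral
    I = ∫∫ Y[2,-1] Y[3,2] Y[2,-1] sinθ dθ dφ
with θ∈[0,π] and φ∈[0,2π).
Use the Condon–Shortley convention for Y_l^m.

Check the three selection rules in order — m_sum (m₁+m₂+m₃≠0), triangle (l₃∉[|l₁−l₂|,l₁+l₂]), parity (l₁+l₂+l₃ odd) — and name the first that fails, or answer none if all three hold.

parity

azimuthal sum: -1 + 2 − 1 = 0  ✓
1 ≤ 2 ≤ 5 (triangle on l)  ✓
L = 2 + 3 + 2 = 7 (odd)  ✗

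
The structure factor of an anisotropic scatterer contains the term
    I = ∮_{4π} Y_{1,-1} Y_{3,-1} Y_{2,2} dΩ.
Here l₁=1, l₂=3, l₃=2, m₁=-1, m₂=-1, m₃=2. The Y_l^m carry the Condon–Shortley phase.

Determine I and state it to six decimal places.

-0.082589

Checks pass: Σm=0; 6 even; l₃=2∈[2,4].
(2·1+1)(2·3+1)(2·2+1) = 105
Δ: 2! 0! 4! / 7! → 1/105
sum: t=1:−1/4 = -1/4
3j²(1 3 2; 0 0 0) = Δ·Π!·Σ² = 3/35  (sign -1)
sum: t=2:+1/48 = 1/48
3j²(1 3 2; -1 -1 2) = Δ·Π!·Σ² = 1/105  (sign +1)
combine: 4πI² = 105·3/35·1/105 = 3/35
take √, sign -1: I = -0.08258890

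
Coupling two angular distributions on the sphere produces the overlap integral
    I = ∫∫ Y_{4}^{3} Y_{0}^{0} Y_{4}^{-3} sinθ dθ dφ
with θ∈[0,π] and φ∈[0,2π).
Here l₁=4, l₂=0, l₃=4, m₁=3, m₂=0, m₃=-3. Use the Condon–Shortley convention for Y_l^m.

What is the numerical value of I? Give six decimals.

m-sum 0 ✓  L=8 even ✓  4≤4≤4 ✓
Π(2lᵢ+1) = 9×1×9 = 81
triangle coeff Δ(4,0,4) = 1/9
Σ_t [0,0]: t=0:+1/576 = 1/576
(3j)²=1/9 [(4 0 4; 0 0 0)], sign=+1
Σ_t [0,0]: t=0:+1/5040 = 1/5040
(3j)²=1/9 [(4 0 4; 3 0 -3)], sign=-1
⇒ 4πI² = 1/1
I = (-1)√(1/1/(4π)) = -0.28209479

-0.282095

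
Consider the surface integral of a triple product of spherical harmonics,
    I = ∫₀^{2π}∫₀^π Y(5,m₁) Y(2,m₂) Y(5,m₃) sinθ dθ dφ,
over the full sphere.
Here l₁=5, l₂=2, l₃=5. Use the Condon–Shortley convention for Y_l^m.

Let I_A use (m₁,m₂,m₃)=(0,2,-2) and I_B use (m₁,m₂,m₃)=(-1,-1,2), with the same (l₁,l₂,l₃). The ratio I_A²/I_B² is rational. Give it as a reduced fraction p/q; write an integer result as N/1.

Same 5,2,5: normalisation and zero-m 3j drop out of the ratio.
A: Δ: 2! 8! 2! / 13! → 1/38610; sum: t=2:+1/2880 = 1/2880; 3j²(5 2 5; 0 2 -2) = Δ·Π!·Σ² = 14/429  (sign -1)
B: Δ: 2! 8! 2! / 13! → 1/38610; sum: t=0:+1/2880 t=1:−1/1440 = -1/2880; 3j²(5 2 5; -1 -1 2) = Δ·Π!·Σ² = 7/715  (sign +1)
I_A²/I_B² = (14/429)/(7/715) = 10/3

10/3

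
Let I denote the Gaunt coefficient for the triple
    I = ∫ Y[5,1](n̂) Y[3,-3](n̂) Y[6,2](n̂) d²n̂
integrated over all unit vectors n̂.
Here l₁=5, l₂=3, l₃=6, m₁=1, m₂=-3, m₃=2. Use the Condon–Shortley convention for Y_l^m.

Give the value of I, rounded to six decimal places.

Checks pass: Σm=0; 14 even; l₃=6∈[2,8].
(2·5+1)(2·3+1)(2·6+1) = 1001
Δ: 2! 8! 4! / 15! → 1/675675
sum: t=0:+1/8640 t=1:−1/2304 t=2:+1/8640 = -7/34560
3j²(5 3 6; 0 0 0) = Δ·Π!·Σ² = 7/429  (sign -1)
sum: t=0:+1/27648 = 1/27648
3j²(5 3 6; 1 -3 2) = Δ·Π!·Σ² = 10/429  (sign +1)
combine: 4πI² = 1001·7/429·10/429 = 490/1287
take √, sign -1: I = -0.17406195

-0.174062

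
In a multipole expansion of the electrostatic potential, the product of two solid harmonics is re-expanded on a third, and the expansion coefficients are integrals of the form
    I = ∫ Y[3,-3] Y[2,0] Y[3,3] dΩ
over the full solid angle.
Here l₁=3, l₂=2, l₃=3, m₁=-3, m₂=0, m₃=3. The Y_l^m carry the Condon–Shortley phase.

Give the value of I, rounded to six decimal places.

0.210261

m-sum 0 ✓  L=8 even ✓  1≤3≤5 ✓
Π(2lᵢ+1) = 7×5×7 = 245
triangle coeff Δ(3,2,3) = 1/3780
Σ_t [0,2]: t=0:+1/24 t=1:−1/4 t=2:+1/24 = -1/6
(3j)²=4/105 [(3 2 3; 0 0 0)], sign=+1
Σ_t [2,2]: t=2:+1/96 = 1/96
(3j)²=5/84 [(3 2 3; -3 0 3)], sign=+1
⇒ 4πI² = 5/9
I = (+1)√(5/9/(4π)) = 0.21026104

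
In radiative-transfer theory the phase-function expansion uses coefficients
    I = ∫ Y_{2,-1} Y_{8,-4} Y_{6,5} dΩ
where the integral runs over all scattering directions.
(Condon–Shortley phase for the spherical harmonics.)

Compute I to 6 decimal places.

Checks pass: Σm=0; 16 even; l₃=6∈[6,10].
(2·2+1)(2·8+1)(2·6+1) = 1105
Δ: 4! 0! 12! / 17! → 1/30940
sum: t=2:+1/2073600 = 1/2073600
3j²(2 8 6; 0 0 0) = Δ·Π!·Σ² = 28/1105  (sign +1)
sum: t=3:−1/239500800 = -1/239500800
3j²(2 8 6; -1 -4 5) = Δ·Π!·Σ² = 12/7735  (sign +1)
combine: 4πI² = 1105·28/1105·12/7735 = 48/1105
take √, sign +1: I = 0.05879421

0.058794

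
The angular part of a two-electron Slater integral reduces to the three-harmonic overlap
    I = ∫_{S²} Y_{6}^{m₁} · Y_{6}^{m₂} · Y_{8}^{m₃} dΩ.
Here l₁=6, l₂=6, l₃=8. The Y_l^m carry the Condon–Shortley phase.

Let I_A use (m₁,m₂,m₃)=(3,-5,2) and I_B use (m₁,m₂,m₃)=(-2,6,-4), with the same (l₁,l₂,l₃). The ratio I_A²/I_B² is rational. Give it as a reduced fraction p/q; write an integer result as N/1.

54/55

Shared (l₁,l₂,l₃)=(6,6,8): N and (l;000)² cancel in I_A²/I_B².
A: Δ = 4!·8!·8!/21! = 1/1309458150; Racah Σ t=0..1: t=0:+1/87091200 t=1:−1/348364800 = 1/116121600; ⇒ 3j(6 6 8; 3 -5 2)² = 54/4199, sgn +1
B: Δ = 4!·8!·8!/21! = 1/1309458150; Racah Σ t=4..4: t=4:+1/557383680 = 1/557383680; ⇒ 3j(6 6 8; -2 6 -4)² = 55/4199, sgn +1
I_A²/I_B² = (54/4199)/(55/4199) = 54/55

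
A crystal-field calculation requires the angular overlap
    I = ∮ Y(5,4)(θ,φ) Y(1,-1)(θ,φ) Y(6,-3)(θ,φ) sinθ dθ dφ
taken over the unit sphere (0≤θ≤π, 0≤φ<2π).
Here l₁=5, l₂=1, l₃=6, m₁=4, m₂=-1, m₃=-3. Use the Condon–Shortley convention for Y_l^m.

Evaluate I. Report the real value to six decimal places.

Checks pass: Σm=0; 12 even; l₃=6∈[4,6].
(2·5+1)(2·1+1)(2·6+1) = 429
Δ: 0! 10! 2! / 13! → 1/858
sum: t=0:+1/14400 = 1/14400
3j²(5 1 6; 0 0 0) = Δ·Π!·Σ² = 6/143  (sign +1)
sum: t=0:+1/725760 = 1/725760
3j²(5 1 6; 4 -1 -3) = Δ·Π!·Σ² = 1/286  (sign -1)
combine: 4πI² = 429·6/143·1/286 = 9/143
take √, sign -1: I = -0.07076985

-0.070770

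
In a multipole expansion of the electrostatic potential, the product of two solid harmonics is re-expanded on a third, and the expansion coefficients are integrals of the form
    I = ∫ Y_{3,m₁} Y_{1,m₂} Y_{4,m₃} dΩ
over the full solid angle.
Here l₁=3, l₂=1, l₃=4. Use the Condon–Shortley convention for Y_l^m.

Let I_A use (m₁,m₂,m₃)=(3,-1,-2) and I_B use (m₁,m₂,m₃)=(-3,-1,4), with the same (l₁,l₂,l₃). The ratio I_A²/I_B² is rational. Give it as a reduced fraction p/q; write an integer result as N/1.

Shared (l₁,l₂,l₃)=(3,1,4): N and (l;000)² cancel in I_A²/I_B².
A: Δ = 0!·6!·2!/9! = 1/252; Racah Σ t=0..0: t=0:+1/1440 = 1/1440; ⇒ 3j(3 1 4; 3 -1 -2)² = 1/252, sgn +1
B: Δ = 0!·6!·2!/9! = 1/252; Racah Σ t=0..0: t=0:+1/1440 = 1/1440; ⇒ 3j(3 1 4; -3 -1 4)² = 1/9, sgn +1
I_A²/I_B² = (1/252)/(1/9) = 1/28

1/28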